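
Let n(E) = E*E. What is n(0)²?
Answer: 0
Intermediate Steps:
n(E) = E²
n(0)² = (0²)² = 0² = 0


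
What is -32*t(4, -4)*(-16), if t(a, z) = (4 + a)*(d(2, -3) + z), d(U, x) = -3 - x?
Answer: -16384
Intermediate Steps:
t(a, z) = z*(4 + a) (t(a, z) = (4 + a)*((-3 - 1*(-3)) + z) = (4 + a)*((-3 + 3) + z) = (4 + a)*(0 + z) = (4 + a)*z = z*(4 + a))
-32*t(4, -4)*(-16) = -(-128)*(4 + 4)*(-16) = -(-128)*8*(-16) = -32*(-32)*(-16) = 1024*(-16) = -16384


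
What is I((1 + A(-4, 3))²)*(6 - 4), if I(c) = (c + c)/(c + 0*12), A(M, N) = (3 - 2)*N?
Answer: 4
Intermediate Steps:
A(M, N) = N (A(M, N) = 1*N = N)
I(c) = 2 (I(c) = (2*c)/(c + 0) = (2*c)/c = 2)
I((1 + A(-4, 3))²)*(6 - 4) = 2*(6 - 4) = 2*2 = 4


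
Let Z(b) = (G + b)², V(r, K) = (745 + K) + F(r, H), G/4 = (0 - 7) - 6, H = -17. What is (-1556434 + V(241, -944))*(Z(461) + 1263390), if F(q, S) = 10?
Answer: -2227015384033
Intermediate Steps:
G = -52 (G = 4*((0 - 7) - 6) = 4*(-7 - 6) = 4*(-13) = -52)
V(r, K) = 755 + K (V(r, K) = (745 + K) + 10 = 755 + K)
Z(b) = (-52 + b)²
(-1556434 + V(241, -944))*(Z(461) + 1263390) = (-1556434 + (755 - 944))*((-52 + 461)² + 1263390) = (-1556434 - 189)*(409² + 1263390) = -1556623*(167281 + 1263390) = -1556623*1430671 = -2227015384033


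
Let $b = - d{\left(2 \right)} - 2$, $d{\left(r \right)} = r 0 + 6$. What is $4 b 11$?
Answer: $-352$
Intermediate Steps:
$d{\left(r \right)} = 6$ ($d{\left(r \right)} = 0 + 6 = 6$)
$b = -8$ ($b = \left(-1\right) 6 - 2 = -6 - 2 = -8$)
$4 b 11 = 4 \left(-8\right) 11 = \left(-32\right) 11 = -352$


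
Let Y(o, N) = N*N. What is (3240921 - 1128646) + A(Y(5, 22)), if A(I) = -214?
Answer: 2112061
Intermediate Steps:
Y(o, N) = N²
(3240921 - 1128646) + A(Y(5, 22)) = (3240921 - 1128646) - 214 = 2112275 - 214 = 2112061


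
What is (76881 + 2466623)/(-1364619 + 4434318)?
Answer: 2543504/3069699 ≈ 0.82858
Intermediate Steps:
(76881 + 2466623)/(-1364619 + 4434318) = 2543504/3069699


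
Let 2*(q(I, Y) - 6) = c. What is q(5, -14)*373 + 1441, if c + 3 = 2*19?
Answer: 20413/2 ≈ 10207.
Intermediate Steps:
c = 35 (c = -3 + 2*19 = -3 + 38 = 35)
q(I, Y) = 47/2 (q(I, Y) = 6 + (1/2)*35 = 6 + 35/2 = 47/2)
q(5, -14)*373 + 1441 = (47/2)*373 + 1441 = 17531/2 + 1441 = 20413/2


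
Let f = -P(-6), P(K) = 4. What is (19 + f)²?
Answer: 225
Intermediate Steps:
f = -4 (f = -1*4 = -4)
(19 + f)² = (19 - 4)² = 15² = 225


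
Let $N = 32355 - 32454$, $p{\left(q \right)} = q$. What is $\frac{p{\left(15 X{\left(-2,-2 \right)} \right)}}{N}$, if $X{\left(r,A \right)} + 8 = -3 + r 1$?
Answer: $\frac{65}{33} \approx 1.9697$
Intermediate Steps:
$X{\left(r,A \right)} = -11 + r$ ($X{\left(r,A \right)} = -8 + \left(-3 + r 1\right) = -8 + \left(-3 + r\right) = -11 + r$)
$N = -99$ ($N = 32355 - 32454 = -99$)
$\frac{p{\left(15 X{\left(-2,-2 \right)} \right)}}{N} = \frac{15 \left(-11 - 2\right)}{-99} = 15 \left(-13\right) \left(- \frac{1}{99}\right) = \left(-195\right) \left(- \frac{1}{99}\right) = \frac{65}{33}$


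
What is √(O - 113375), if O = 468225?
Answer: 5*√14194 ≈ 595.69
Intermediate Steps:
√(O - 113375) = √(468225 - 113375) = √354850 = 5*√14194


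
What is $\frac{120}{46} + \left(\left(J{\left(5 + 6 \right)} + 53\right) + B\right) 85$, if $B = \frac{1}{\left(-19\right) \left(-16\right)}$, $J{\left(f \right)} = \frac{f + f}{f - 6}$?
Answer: $\frac{34134163}{6992} \approx 4881.9$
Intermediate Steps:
$J{\left(f \right)} = \frac{2 f}{-6 + f}$
$B = \frac{1}{304}$ ($B = \left(- \frac{1}{19}\right) \left(- \frac{1}{16}\right) = \frac{1}{304} \approx 0.0032895$)
$\frac{120}{46} + \left(\left(J{\left(5 + 6 \right)} + 53\right) + B\right) 85 = \frac{120}{46} + \left(\left(\frac{2 \left(5 + 6\right)}{-6 + \left(5 + 6\right)} + 53\right) + \frac{1}{304}\right) 85 = 120 \cdot \frac{1}{46} + \left(\left(2 \cdot 11 \frac{1}{-6 + 11} + 53\right) + \frac{1}{304}\right) 85 = \frac{60}{23} + \left(\left(2 \cdot 11 \cdot \frac{1}{5} + 53\right) + \frac{1}{304}\right) 85 = \frac{60}{23} + \left(\left(\frac{22}{5} + 53\right) + \frac{1}{304}\right) 85 = \frac{60}{23} + \left(\frac{287}{5} + \frac{1}{304}\right) 85 = \frac{60}{23} + \frac{87253}{1520} \cdot 85 = \frac{60}{23} + \frac{1483301}{304} = \frac{34134163}{6992}$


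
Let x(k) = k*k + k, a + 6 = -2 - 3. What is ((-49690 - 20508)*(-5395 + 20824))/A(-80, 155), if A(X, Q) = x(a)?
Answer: -541542471/55 ≈ -9.8462e+6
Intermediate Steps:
a = -11 (a = -6 + (-2 - 3) = -6 - 5 = -11)
x(k) = k + k² (x(k) = k² + k = k + k²)
A(X, Q) = 110 (A(X, Q) = -11*(1 - 11) = -11*(-10) = 110)
((-49690 - 20508)*(-5395 + 20824))/A(-80, 155) = ((-49690 - 20508)*(-5395 + 20824))/110 = -70198*15429*(1/110) = -1083084942*1/110 = -541542471/55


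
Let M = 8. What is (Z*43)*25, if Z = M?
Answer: 8600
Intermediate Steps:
Z = 8
(Z*43)*25 = (8*43)*25 = 344*25 = 8600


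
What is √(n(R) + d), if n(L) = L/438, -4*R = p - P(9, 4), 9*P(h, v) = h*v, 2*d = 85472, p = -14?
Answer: √910960795/146 ≈ 206.73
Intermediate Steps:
d = 42736 (d = (½)*85472 = 42736)
P(h, v) = h*v/9 (P(h, v) = (h*v)/9 = h*v/9)
R = 9/2 (R = -(-14 - 9*4/9)/4 = -(-14 - 1*4)/4 = -(-14 - 4)/4 = -¼*(-18) = 9/2 ≈ 4.5000)
n(L) = L/438 (n(L) = L*(1/438) = L/438)
√(n(R) + d) = √((1/438)*(9/2) + 42736) = √(3/292 + 42736) = √(12478915/292) = √910960795/146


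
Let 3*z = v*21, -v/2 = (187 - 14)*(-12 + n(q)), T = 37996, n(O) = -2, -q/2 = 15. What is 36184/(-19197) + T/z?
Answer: -17768495/23247567 ≈ -0.76432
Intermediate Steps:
q = -30 (q = -2*15 = -30)
v = 4844 (v = -2*(187 - 14)*(-12 - 2) = -346*(-14) = -2*(-2422) = 4844)
z = 33908 (z = (4844*21)/3 = (⅓)*101724 = 33908)
36184/(-19197) + T/z = 36184/(-19197) + 37996/33908 = 36184*(-1/19197) + 37996*(1/33908) = -36184/19197 + 1357/1211 = -17768495/23247567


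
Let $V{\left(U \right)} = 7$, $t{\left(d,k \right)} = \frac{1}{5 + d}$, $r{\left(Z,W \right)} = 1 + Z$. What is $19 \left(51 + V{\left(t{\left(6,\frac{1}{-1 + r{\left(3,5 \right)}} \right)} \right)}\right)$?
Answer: $1102$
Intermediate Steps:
$19 \left(51 + V{\left(t{\left(6,\frac{1}{-1 + r{\left(3,5 \right)}} \right)} \right)}\right) = 19 \left(51 + 7\right) = 19 \cdot 58 = 1102$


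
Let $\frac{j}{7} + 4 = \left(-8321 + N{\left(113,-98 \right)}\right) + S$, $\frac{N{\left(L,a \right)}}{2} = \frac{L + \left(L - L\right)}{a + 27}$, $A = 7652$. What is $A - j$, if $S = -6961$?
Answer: $\frac{8142016}{71} \approx 1.1468 \cdot 10^{5}$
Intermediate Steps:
$N{\left(L,a \right)} = \frac{2 L}{27 + a}$ ($N{\left(L,a \right)} = 2 \frac{L + \left(L - L\right)}{a + 27} = 2 \frac{L + 0}{27 + a} = 2 \frac{L}{27 + a} = \frac{2 L}{27 + a}$)
$j = - \frac{7598724}{71}$ ($j = -28 + 7 \left(\left(-8321 + 2 \cdot 113 \frac{1}{27 - 98}\right) - 6961\right) = -28 + 7 \left(\left(-8321 + 2 \cdot 113 \frac{1}{-71}\right) - 6961\right) = -28 + 7 \left(\left(-8321 + 2 \cdot 113 \left(- \frac{1}{71}\right)\right) - 6961\right) = -28 + 7 \left(\left(-8321 - \frac{226}{71}\right) - 6961\right) = -28 + 7 \left(- \frac{591017}{71} - 6961\right) = -28 + 7 \left(- \frac{1085248}{71}\right) = -28 - \frac{7596736}{71} = - \frac{7598724}{71} \approx -1.0702 \cdot 10^{5}$)
$A - j = 7652 - - \frac{7598724}{71} = 7652 + \frac{7598724}{71} = \frac{8142016}{71}$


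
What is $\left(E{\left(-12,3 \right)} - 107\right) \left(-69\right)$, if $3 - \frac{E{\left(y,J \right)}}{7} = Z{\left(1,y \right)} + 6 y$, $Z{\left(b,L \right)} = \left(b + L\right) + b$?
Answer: $-33672$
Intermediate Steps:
$Z{\left(b,L \right)} = L + 2 b$ ($Z{\left(b,L \right)} = \left(L + b\right) + b = L + 2 b$)
$E{\left(y,J \right)} = 7 - 49 y$ ($E{\left(y,J \right)} = 21 - 7 \left(\left(y + 2 \cdot 1\right) + 6 y\right) = 21 - 7 \left(\left(y + 2\right) + 6 y\right) = 21 - 7 \left(\left(2 + y\right) + 6 y\right) = 21 - 7 \left(2 + 7 y\right) = 21 - \left(14 + 49 y\right) = 7 - 49 y$)
$\left(E{\left(-12,3 \right)} - 107\right) \left(-69\right) = \left(\left(7 - -588\right) - 107\right) \left(-69\right) = \left(\left(7 + 588\right) - 107\right) \left(-69\right) = \left(595 - 107\right) \left(-69\right) = 488 \left(-69\right) = -33672$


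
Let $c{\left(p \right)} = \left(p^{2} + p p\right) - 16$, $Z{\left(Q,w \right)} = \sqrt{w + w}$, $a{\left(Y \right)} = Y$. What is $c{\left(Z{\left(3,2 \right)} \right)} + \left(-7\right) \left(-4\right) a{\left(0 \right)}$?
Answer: $-8$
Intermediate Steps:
$Z{\left(Q,w \right)} = \sqrt{2} \sqrt{w}$ ($Z{\left(Q,w \right)} = \sqrt{2 w} = \sqrt{2} \sqrt{w}$)
$c{\left(p \right)} = -16 + 2 p^{2}$ ($c{\left(p \right)} = \left(p^{2} + p^{2}\right) - 16 = 2 p^{2} - 16 = -16 + 2 p^{2}$)
$c{\left(Z{\left(3,2 \right)} \right)} + \left(-7\right) \left(-4\right) a{\left(0 \right)} = \left(-16 + 2 \left(\sqrt{2} \sqrt{2}\right)^{2}\right) + \left(-7\right) \left(-4\right) 0 = \left(-16 + 2 \cdot 2^{2}\right) + 28 \cdot 0 = \left(-16 + 2 \cdot 4\right) + 0 = \left(-16 + 8\right) + 0 = -8 + 0 = -8$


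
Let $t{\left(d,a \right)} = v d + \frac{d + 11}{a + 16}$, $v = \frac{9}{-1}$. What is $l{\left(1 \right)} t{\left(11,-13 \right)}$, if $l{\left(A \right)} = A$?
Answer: $- \frac{275}{3} \approx -91.667$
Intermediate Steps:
$v = -9$ ($v = 9 \left(-1\right) = -9$)
$t{\left(d,a \right)} = - 9 d + \frac{11 + d}{16 + a}$ ($t{\left(d,a \right)} = - 9 d + \frac{d + 11}{a + 16} = - 9 d + \frac{11 + d}{16 + a}$)
$l{\left(1 \right)} t{\left(11,-13 \right)} = 1 \frac{11 - 1573 - \left(-117\right) 11}{16 - 13} = 1 \frac{11 - 1573 + 1287}{3} = 1 \cdot \frac{1}{3} \left(-275\right) = 1 \left(- \frac{275}{3}\right) = - \frac{275}{3}$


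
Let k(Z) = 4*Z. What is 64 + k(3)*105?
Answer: 1324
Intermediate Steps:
64 + k(3)*105 = 64 + (4*3)*105 = 64 + 12*105 = 64 + 1260 = 1324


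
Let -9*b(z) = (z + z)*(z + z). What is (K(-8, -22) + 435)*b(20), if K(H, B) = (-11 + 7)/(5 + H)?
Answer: -2094400/27 ≈ -77570.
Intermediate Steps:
b(z) = -4*z**2/9 (b(z) = -(z + z)*(z + z)/9 = -2*z*2*z/9 = -4*z**2/9)
K(H, B) = -4/(5 + H)
(K(-8, -22) + 435)*b(20) = (-4/(5 - 8) + 435)*(-4/9*20**2) = (-4/(-3) + 435)*(-4/9*400) = (-4*(-1/3) + 435)*(-1600/9) = (4/3 + 435)*(-1600/9) = (1309/3)*(-1600/9) = -2094400/27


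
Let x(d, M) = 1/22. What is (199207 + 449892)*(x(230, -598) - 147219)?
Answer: -191119352353/2 ≈ -9.5560e+10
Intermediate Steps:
x(d, M) = 1/22
(199207 + 449892)*(x(230, -598) - 147219) = (199207 + 449892)*(1/22 - 147219) = 649099*(-3238817/22) = -191119352353/2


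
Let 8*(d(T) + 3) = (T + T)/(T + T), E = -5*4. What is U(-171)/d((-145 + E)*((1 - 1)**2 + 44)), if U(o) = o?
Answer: 1368/23 ≈ 59.478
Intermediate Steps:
E = -20
d(T) = -23/8 (d(T) = -3 + ((T + T)/(T + T))/8 = -3 + ((2*T)/((2*T)))/8 = -3 + ((2*T)*(1/(2*T)))/8 = -3 + (1/8)*1 = -3 + 1/8 = -23/8)
U(-171)/d((-145 + E)*((1 - 1)**2 + 44)) = -171/(-23/8) = -171*(-8/23) = 1368/23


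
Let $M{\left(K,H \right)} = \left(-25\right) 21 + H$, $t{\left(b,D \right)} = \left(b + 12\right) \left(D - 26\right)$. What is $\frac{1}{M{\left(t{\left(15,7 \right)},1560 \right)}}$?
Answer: $\frac{1}{1035} \approx 0.00096618$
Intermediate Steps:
$t{\left(b,D \right)} = \left(-26 + D\right) \left(12 + b\right)$ ($t{\left(b,D \right)} = \left(12 + b\right) \left(D - 26\right) = \left(12 + b\right) \left(-26 + D\right) = \left(-26 + D\right) \left(12 + b\right)$)
$M{\left(K,H \right)} = -525 + H$
$\frac{1}{M{\left(t{\left(15,7 \right)},1560 \right)}} = \frac{1}{-525 + 1560} = \frac{1}{1035}$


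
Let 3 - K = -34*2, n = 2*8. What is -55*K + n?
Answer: -3889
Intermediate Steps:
n = 16
K = 71 (K = 3 - (-34)*2 = 3 - 1*(-68) = 3 + 68 = 71)
-55*K + n = -55*71 + 16 = -3905 + 16 = -3889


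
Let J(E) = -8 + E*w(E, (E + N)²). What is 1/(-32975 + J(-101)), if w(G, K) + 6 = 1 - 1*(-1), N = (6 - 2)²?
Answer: -1/32579 ≈ -3.0695e-5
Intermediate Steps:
N = 16 (N = 4² = 16)
w(G, K) = -4 (w(G, K) = -6 + (1 - 1*(-1)) = -6 + (1 + 1) = -6 + 2 = -4)
J(E) = -8 - 4*E (J(E) = -8 + E*(-4) = -8 - 4*E)
1/(-32975 + J(-101)) = 1/(-32975 + (-8 - 4*(-101))) = 1/(-32975 + (-8 + 404)) = 1/(-32975 + 396) = 1/(-32579) = -1/32579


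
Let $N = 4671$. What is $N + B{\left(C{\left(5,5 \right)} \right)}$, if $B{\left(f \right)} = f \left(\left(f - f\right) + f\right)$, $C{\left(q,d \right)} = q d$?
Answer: $5296$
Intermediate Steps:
$C{\left(q,d \right)} = d q$
$B{\left(f \right)} = f^{2}$ ($B{\left(f \right)} = f \left(0 + f\right) = f f = f^{2}$)
$N + B{\left(C{\left(5,5 \right)} \right)} = 4671 + \left(5 \cdot 5\right)^{2} = 4671 + 25^{2} = 4671 + 625 = 5296$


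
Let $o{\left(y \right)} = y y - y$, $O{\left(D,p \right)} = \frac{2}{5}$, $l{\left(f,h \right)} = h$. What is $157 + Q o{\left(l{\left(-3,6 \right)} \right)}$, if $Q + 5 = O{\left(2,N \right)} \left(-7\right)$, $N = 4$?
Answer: $-77$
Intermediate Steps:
$O{\left(D,p \right)} = \frac{2}{5}$ ($O{\left(D,p \right)} = 2 \cdot \frac{1}{5} = \frac{2}{5}$)
$Q = - \frac{39}{5}$ ($Q = -5 + \frac{2}{5} \left(-7\right) = -5 - \frac{14}{5} = - \frac{39}{5} \approx -7.8$)
$o{\left(y \right)} = y^{2} - y$
$157 + Q o{\left(l{\left(-3,6 \right)} \right)} = 157 - \frac{39 \cdot 6 \left(-1 + 6\right)}{5} = 157 - \frac{39 \cdot 6 \cdot 5}{5} = 157 - 234 = -77$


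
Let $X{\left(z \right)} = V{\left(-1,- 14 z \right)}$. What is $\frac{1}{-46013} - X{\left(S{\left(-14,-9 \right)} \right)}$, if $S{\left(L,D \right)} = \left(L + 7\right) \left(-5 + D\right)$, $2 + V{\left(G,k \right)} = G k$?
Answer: $- \frac{63037811}{46013} \approx -1370.0$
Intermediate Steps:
$V{\left(G,k \right)} = -2 + G k$
$S{\left(L,D \right)} = \left(-5 + D\right) \left(7 + L\right)$ ($S{\left(L,D \right)} = \left(7 + L\right) \left(-5 + D\right) = \left(-5 + D\right) \left(7 + L\right)$)
$X{\left(z \right)} = -2 + 14 z$ ($X{\left(z \right)} = -2 - - 14 z = -2 + 14 z$)
$\frac{1}{-46013} - X{\left(S{\left(-14,-9 \right)} \right)} = \frac{1}{-46013} - \left(-2 + 14 \left(-35 - -70 + 7 \left(-9\right) - -126\right)\right) = - \frac{1}{46013} - \left(-2 + 14 \left(-35 + 70 - 63 + 126\right)\right) = - \frac{1}{46013} - \left(-2 + 14 \cdot 98\right) = - \frac{1}{46013} - \left(-2 + 1372\right) = - \frac{1}{46013} - 1370 = - \frac{63037811}{46013}$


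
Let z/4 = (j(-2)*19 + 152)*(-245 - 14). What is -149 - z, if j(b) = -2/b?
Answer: 177007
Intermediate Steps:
z = -177156 (z = 4*((-2/(-2)*19 + 152)*(-245 - 14)) = 4*((-2*(-½)*19 + 152)*(-259)) = 4*((1*19 + 152)*(-259)) = 4*((19 + 152)*(-259)) = 4*(171*(-259)) = 4*(-44289) = -177156)
-149 - z = -149 - 1*(-177156) = -149 + 177156 = 177007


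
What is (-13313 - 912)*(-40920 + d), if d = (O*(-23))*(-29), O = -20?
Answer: 771848500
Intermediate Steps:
d = -13340 (d = -20*(-23)*(-29) = 460*(-29) = -13340)
(-13313 - 912)*(-40920 + d) = (-13313 - 912)*(-40920 - 13340) = -14225*(-54260) = 771848500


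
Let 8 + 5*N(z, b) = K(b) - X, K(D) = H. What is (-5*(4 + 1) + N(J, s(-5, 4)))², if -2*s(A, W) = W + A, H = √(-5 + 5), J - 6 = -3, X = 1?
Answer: 17956/25 ≈ 718.24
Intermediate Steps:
J = 3 (J = 6 - 3 = 3)
H = 0 (H = √0 = 0)
K(D) = 0
s(A, W) = -A/2 - W/2 (s(A, W) = -(W + A)/2 = -(A + W)/2 = -A/2 - W/2)
N(z, b) = -9/5 (N(z, b) = -8/5 + (0 - 1*1)/5 = -8/5 + (0 - 1)/5 = -8/5 + (⅕)*(-1) = -8/5 - ⅕ = -9/5)
(-5*(4 + 1) + N(J, s(-5, 4)))² = (-5*(4 + 1) - 9/5)² = (-5*5 - 9/5)² = (-25 - 9/5)² = (-134/5)² = 17956/25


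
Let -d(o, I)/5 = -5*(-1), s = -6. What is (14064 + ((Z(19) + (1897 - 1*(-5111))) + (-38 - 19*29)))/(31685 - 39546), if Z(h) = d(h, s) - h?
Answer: -20439/7861 ≈ -2.6001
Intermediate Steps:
d(o, I) = -25 (d(o, I) = -(-25)*(-1) = -5*5 = -25)
Z(h) = -25 - h
(14064 + ((Z(19) + (1897 - 1*(-5111))) + (-38 - 19*29)))/(31685 - 39546) = (14064 + (((-25 - 1*19) + (1897 - 1*(-5111))) + (-38 - 19*29)))/(31685 - 39546) = (14064 + (((-25 - 19) + (1897 + 5111)) + (-38 - 551)))/(-7861) = (14064 + ((-44 + 7008) - 589))*(-1/7861) = (14064 + (6964 - 589))*(-1/7861) = (14064 + 6375)*(-1/7861) = 20439*(-1/7861) = -20439/7861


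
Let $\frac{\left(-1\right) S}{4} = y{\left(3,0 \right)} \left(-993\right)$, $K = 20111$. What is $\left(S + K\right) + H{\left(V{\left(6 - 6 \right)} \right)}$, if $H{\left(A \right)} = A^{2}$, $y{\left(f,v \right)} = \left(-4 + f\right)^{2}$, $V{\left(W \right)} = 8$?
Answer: $24147$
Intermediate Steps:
$S = 3972$ ($S = - 4 \left(-4 + 3\right)^{2} \left(-993\right) = - 4 \left(-1\right)^{2} \left(-993\right) = - 4 \cdot 1 \left(-993\right) = \left(-4\right) \left(-993\right) = 3972$)
$\left(S + K\right) + H{\left(V{\left(6 - 6 \right)} \right)} = \left(3972 + 20111\right) + 8^{2} = 24083 + 64 = 24147$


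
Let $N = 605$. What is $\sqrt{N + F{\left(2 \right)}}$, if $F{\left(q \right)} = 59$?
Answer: $2 \sqrt{166} \approx 25.768$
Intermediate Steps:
$\sqrt{N + F{\left(2 \right)}} = \sqrt{605 + 59} = \sqrt{664} = 2 \sqrt{166}$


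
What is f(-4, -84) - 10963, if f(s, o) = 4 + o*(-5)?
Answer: -10539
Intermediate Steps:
f(s, o) = 4 - 5*o
f(-4, -84) - 10963 = (4 - 5*(-84)) - 10963 = (4 + 420) - 10963 = 424 - 10963 = -10539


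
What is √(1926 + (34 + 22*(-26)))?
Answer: 2*√347 ≈ 37.256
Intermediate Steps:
√(1926 + (34 + 22*(-26))) = √(1926 + (34 - 572)) = √(1926 - 538) = √1388 = 2*√347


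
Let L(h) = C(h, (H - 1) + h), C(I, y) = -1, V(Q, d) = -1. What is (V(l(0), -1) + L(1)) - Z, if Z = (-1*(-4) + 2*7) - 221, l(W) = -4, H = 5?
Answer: 201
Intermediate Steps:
L(h) = -1
Z = -203 (Z = (4 + 14) - 221 = 18 - 221 = -203)
(V(l(0), -1) + L(1)) - Z = (-1 - 1) - 1*(-203) = -2 + 203 = 201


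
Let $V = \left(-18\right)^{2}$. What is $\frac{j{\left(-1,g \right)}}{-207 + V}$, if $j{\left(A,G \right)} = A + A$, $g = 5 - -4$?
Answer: $- \frac{2}{117} \approx -0.017094$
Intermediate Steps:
$V = 324$
$g = 9$ ($g = 5 + 4 = 9$)
$j{\left(A,G \right)} = 2 A$
$\frac{j{\left(-1,g \right)}}{-207 + V} = \frac{2 \left(-1\right)}{-207 + 324} = \frac{1}{117} \left(-2\right) = - \frac{2}{117}$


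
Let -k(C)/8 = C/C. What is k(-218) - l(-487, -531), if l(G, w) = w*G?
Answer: -258605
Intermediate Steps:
l(G, w) = G*w
k(C) = -8 (k(C) = -8*C/C = -8*1 = -8)
k(-218) - l(-487, -531) = -8 - (-487)*(-531) = -8 - 1*258597 = -8 - 258597 = -258605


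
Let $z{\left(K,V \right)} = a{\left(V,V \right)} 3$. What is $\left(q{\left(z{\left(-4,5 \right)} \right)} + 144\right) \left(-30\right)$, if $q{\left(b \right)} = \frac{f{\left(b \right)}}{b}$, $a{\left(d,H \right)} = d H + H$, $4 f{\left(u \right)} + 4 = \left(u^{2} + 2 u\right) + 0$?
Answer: $- \frac{15029}{3} \approx -5009.7$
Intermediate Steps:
$f{\left(u \right)} = -1 + \frac{u}{2} + \frac{u^{2}}{4}$ ($f{\left(u \right)} = -1 + \frac{\left(u^{2} + 2 u\right) + 0}{4} = -1 + \frac{u^{2} + 2 u}{4} = -1 + \left(\frac{u}{2} + \frac{u^{2}}{4}\right) = -1 + \frac{u}{2} + \frac{u^{2}}{4}$)
$a{\left(d,H \right)} = H + H d$ ($a{\left(d,H \right)} = H d + H = H + H d$)
$z{\left(K,V \right)} = 3 V \left(1 + V\right)$ ($z{\left(K,V \right)} = V \left(1 + V\right) 3 = 3 V \left(1 + V\right)$)
$q{\left(b \right)} = \frac{-1 + \frac{b}{2} + \frac{b^{2}}{4}}{b}$
$\left(q{\left(z{\left(-4,5 \right)} \right)} + 144\right) \left(-30\right) = \left(\left(\frac{1}{2} - \frac{1}{3 \cdot 5 \left(1 + 5\right)} + \frac{3 \cdot 5 \left(1 + 5\right)}{4}\right) + 144\right) \left(-30\right) = \left(\left(\frac{1}{2} - \frac{1}{3 \cdot 5 \cdot 6} + \frac{3 \cdot 5 \cdot 6}{4}\right) + 144\right) \left(-30\right) = \left(\left(\frac{1}{2} - \frac{1}{90} + \frac{1}{4} \cdot 90\right) + 144\right) \left(-30\right) = \left(\left(\frac{1}{2} - \frac{1}{90} + \frac{45}{2}\right) + 144\right) \left(-30\right) = \left(\frac{2069}{90} + 144\right) \left(-30\right) = \frac{15029}{90} \left(-30\right) = - \frac{15029}{3}$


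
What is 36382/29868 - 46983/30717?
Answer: -5291525/16989914 ≈ -0.31145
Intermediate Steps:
36382/29868 - 46983/30717 = 36382*(1/29868) - 46983*1/30717 = 18191/14934 - 15661/10239 = -5291525/16989914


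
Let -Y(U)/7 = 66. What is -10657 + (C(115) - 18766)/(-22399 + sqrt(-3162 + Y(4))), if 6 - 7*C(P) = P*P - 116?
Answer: -7484897350928/702406355 + 57786*I*sqrt(906)/702406355 ≈ -10656.0 + 0.0024763*I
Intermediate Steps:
Y(U) = -462 (Y(U) = -7*66 = -462)
C(P) = 122/7 - P**2/7 (C(P) = 6/7 - (P*P - 116)/7 = 6/7 - (P**2 - 116)/7 = 6/7 - (-116 + P**2)/7 = 6/7 + (116/7 - P**2/7) = 122/7 - P**2/7)
-10657 + (C(115) - 18766)/(-22399 + sqrt(-3162 + Y(4))) = -10657 + ((122/7 - 1/7*115**2) - 18766)/(-22399 + sqrt(-3162 - 462)) = -10657 + ((122/7 - 1/7*13225) - 18766)/(-22399 + sqrt(-3624)) = -10657 + ((122/7 - 13225/7) - 18766)/(-22399 + 2*I*sqrt(906)) = -10657 + (-13103/7 - 18766)/(-22399 + 2*I*sqrt(906)) = -10657 - 144465/(7*(-22399 + 2*I*sqrt(906)))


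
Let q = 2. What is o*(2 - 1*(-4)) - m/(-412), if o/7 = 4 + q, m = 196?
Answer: 26005/103 ≈ 252.48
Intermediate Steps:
o = 42 (o = 7*(4 + 2) = 7*6 = 42)
o*(2 - 1*(-4)) - m/(-412) = 42*(2 - 1*(-4)) - 196/(-412) = 42*(2 + 4) - 196*(-1)/412 = 42*6 - 1*(-49/103) = 252 + 49/103 = 26005/103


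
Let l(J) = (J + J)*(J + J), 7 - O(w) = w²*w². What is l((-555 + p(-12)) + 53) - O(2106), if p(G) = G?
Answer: 19671319432473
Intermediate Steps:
O(w) = 7 - w⁴ (O(w) = 7 - w²*w² = 7 - w⁴)
l(J) = 4*J² (l(J) = (2*J)*(2*J) = 4*J²)
l((-555 + p(-12)) + 53) - O(2106) = 4*((-555 - 12) + 53)² - (7 - 1*2106⁴) = 4*(-567 + 53)² - (7 - 1*19671318375696) = 4*(-514)² - (7 - 19671318375696) = 4*264196 - 1*(-19671318375689) = 1056784 + 19671318375689 = 19671319432473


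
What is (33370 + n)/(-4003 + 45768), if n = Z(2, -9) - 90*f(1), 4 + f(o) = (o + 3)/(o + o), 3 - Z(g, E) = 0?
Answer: 33553/41765 ≈ 0.80338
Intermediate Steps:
Z(g, E) = 3 (Z(g, E) = 3 - 1*0 = 3 + 0 = 3)
f(o) = -4 + (3 + o)/(2*o) (f(o) = -4 + (o + 3)/(o + o) = -4 + (3 + o)/((2*o)) = -4 + (3 + o)*(1/(2*o)) = -4 + (3 + o)/(2*o))
n = 183 (n = 3 - 45*(3 - 7*1)/1 = 3 - 45*(3 - 7) = 3 - 45*(-4) = 3 - 90*(-2) = 3 + 180 = 183)
(33370 + n)/(-4003 + 45768) = (33370 + 183)/(-4003 + 45768) = 33553/41765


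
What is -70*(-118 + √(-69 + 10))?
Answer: 8260 - 70*I*√59 ≈ 8260.0 - 537.68*I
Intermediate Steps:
-70*(-118 + √(-69 + 10)) = -70*(-118 + √(-59)) = -70*(-118 + I*√59) = 8260 - 70*I*√59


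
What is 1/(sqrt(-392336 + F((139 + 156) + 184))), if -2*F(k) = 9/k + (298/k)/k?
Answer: -479*I*sqrt(360071865922)/180035932961 ≈ -0.0015965*I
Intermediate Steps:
F(k) = -149/k**2 - 9/(2*k) (F(k) = -(9/k + (298/k)/k)/2 = -(9/k + 298/k**2)/2 = -149/k**2 - 9/(2*k))
1/(sqrt(-392336 + F((139 + 156) + 184))) = 1/(sqrt(-392336 + (-298 - 9*((139 + 156) + 184))/(2*((139 + 156) + 184)**2))) = 1/(sqrt(-392336 + (-298 - 9*(295 + 184))/(2*(295 + 184)**2))) = 1/(sqrt(-392336 + (1/2)*(-298 - 9*479)/479**2)) = 1/(sqrt(-392336 + (1/2)*(1/229441)*(-298 - 4311))) = 1/(sqrt(-392336 + (1/2)*(1/229441)*(-4609))) = 1/(sqrt(-392336 - 4609/458882)) = 1/(sqrt(-180035932961/458882)) = 1/(I*sqrt(360071865922)/958) = -479*I*sqrt(360071865922)/180035932961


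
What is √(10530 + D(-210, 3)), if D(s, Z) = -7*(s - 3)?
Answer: √12021 ≈ 109.64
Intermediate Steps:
D(s, Z) = 21 - 7*s (D(s, Z) = -7*(-3 + s) = 21 - 7*s)
√(10530 + D(-210, 3)) = √(10530 + (21 - 7*(-210))) = √(10530 + (21 + 1470)) = √(10530 + 1491) = √12021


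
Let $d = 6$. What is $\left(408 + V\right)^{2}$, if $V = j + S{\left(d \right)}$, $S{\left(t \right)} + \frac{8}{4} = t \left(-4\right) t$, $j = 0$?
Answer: $68644$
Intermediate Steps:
$S{\left(t \right)} = -2 - 4 t^{2}$ ($S{\left(t \right)} = -2 + t \left(-4\right) t = -2 + - 4 t t = -2 - 4 t^{2}$)
$V = -146$ ($V = 0 - \left(2 + 4 \cdot 6^{2}\right) = 0 - 146 = -146$)
$\left(408 + V\right)^{2} = \left(408 - 146\right)^{2} = 262^{2} = 68644$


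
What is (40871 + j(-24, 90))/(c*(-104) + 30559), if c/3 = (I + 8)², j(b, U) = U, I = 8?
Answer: -40961/49313 ≈ -0.83063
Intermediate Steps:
c = 768 (c = 3*(8 + 8)² = 3*16² = 3*256 = 768)
(40871 + j(-24, 90))/(c*(-104) + 30559) = (40871 + 90)/(768*(-104) + 30559) = 40961/(-79872 + 30559) = 40961/(-49313) = 40961*(-1/49313) = -40961/49313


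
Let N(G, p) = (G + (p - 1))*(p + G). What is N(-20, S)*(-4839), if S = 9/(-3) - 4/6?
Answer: -8474702/3 ≈ -2.8249e+6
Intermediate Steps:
S = -11/3 (S = 9*(-⅓) - 4*⅙ = -3 - ⅔ = -11/3 ≈ -3.6667)
N(G, p) = (G + p)*(-1 + G + p) (N(G, p) = (G + (-1 + p))*(G + p) = (-1 + G + p)*(G + p) = (G + p)*(-1 + G + p))
N(-20, S)*(-4839) = ((-20)² + (-11/3)² - 1*(-20) - 1*(-11/3) + 2*(-20)*(-11/3))*(-4839) = (400 + 121/9 + 20 + 11/3 + 440/3)*(-4839) = (5254/9)*(-4839) = -8474702/3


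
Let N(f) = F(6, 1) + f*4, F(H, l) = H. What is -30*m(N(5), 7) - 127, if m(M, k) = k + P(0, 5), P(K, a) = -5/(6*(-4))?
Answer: -1373/4 ≈ -343.25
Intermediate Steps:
P(K, a) = 5/24 (P(K, a) = -5/(-24) = -5*(-1/24) = 5/24)
N(f) = 6 + 4*f (N(f) = 6 + f*4 = 6 + 4*f)
m(M, k) = 5/24 + k (m(M, k) = k + 5/24 = 5/24 + k)
-30*m(N(5), 7) - 127 = -30*(5/24 + 7) - 127 = -30*173/24 - 127 = -865/4 - 127 = -1373/4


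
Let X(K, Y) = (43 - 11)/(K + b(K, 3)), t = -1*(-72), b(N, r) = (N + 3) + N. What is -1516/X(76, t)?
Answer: -87549/8 ≈ -10944.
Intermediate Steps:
b(N, r) = 3 + 2*N (b(N, r) = (3 + N) + N = 3 + 2*N)
t = 72
X(K, Y) = 32/(3 + 3*K) (X(K, Y) = (43 - 11)/(K + (3 + 2*K)) = 32/(3 + 3*K))
-1516/X(76, t) = -1516/(32/(3*(1 + 76))) = -1516/((32/3)/77) = -1516/((32/3)*(1/77)) = -1516/32/231 = -1516*231/32 = -87549/8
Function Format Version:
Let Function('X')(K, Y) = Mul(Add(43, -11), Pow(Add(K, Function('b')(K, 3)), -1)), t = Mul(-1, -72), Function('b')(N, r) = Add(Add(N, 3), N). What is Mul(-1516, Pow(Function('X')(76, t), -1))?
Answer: Rational(-87549, 8) ≈ -10944.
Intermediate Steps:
Function('b')(N, r) = Add(3, Mul(2, N)) (Function('b')(N, r) = Add(Add(3, N), N) = Add(3, Mul(2, N)))
t = 72
Function('X')(K, Y) = Mul(32, Pow(Add(3, Mul(3, K)), -1)) (Function('X')(K, Y) = Mul(Add(43, -11), Pow(Add(K, Add(3, Mul(2, K))), -1)) = Mul(32, Pow(Add(3, Mul(3, K)), -1)))
Mul(-1516, Pow(Function('X')(76, t), -1)) = Mul(-1516, Pow(Mul(Rational(32, 3), Pow(Add(1, 76), -1)), -1)) = Mul(-1516, Pow(Mul(Rational(32, 3), Pow(77, -1)), -1)) = Mul(-1516, Pow(Mul(Rational(32, 3), Rational(1, 77)), -1)) = Mul(-1516, Pow(Rational(32, 231), -1)) = Mul(-1516, Rational(231, 32)) = Rational(-87549, 8)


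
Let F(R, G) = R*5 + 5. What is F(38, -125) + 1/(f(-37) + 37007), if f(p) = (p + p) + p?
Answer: 7194721/36896 ≈ 195.00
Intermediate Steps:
f(p) = 3*p (f(p) = 2*p + p = 3*p)
F(R, G) = 5 + 5*R (F(R, G) = 5*R + 5 = 5 + 5*R)
F(38, -125) + 1/(f(-37) + 37007) = (5 + 5*38) + 1/(3*(-37) + 37007) = (5 + 190) + 1/(-111 + 37007) = 195 + 1/36896 = 7194721/36896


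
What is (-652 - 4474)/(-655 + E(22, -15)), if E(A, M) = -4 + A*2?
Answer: 5126/615 ≈ 8.3350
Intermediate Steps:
E(A, M) = -4 + 2*A
(-652 - 4474)/(-655 + E(22, -15)) = (-652 - 4474)/(-655 + (-4 + 2*22)) = -5126/(-655 + (-4 + 44)) = -5126/(-655 + 40) = -5126/(-615) = -5126*(-1/615) = 5126/615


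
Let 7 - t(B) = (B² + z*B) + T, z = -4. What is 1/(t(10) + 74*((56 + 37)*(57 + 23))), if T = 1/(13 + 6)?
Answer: 19/10459632 ≈ 1.8165e-6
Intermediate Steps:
T = 1/19 ≈ 0.052632
t(B) = 132/19 - B² + 4*B (t(B) = 7 - ((B² - 4*B) + 1/19) = 7 - (1/19 + B² - 4*B) = 7 + (-1/19 - B² + 4*B) = 132/19 - B² + 4*B)
1/(t(10) + 74*((56 + 37)*(57 + 23))) = 1/((132/19 - 1*10² + 4*10) + 74*((56 + 37)*(57 + 23))) = 1/((132/19 - 1*100 + 40) + 74*(93*80)) = 1/((132/19 - 100 + 40) + 74*7440) = 1/(-1008/19 + 550560) = 1/(10459632/19) = 19/10459632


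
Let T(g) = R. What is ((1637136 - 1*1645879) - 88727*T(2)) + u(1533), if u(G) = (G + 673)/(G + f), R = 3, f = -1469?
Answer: -8796465/32 ≈ -2.7489e+5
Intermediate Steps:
T(g) = 3
u(G) = (673 + G)/(-1469 + G) (u(G) = (G + 673)/(G - 1469) = (673 + G)/(-1469 + G))
((1637136 - 1*1645879) - 88727*T(2)) + u(1533) = ((1637136 - 1*1645879) - 88727*3) + (673 + 1533)/(-1469 + 1533) = ((1637136 - 1645879) - 266181) + 2206/64 = (-8743 - 266181) + (1/64)*2206 = -274924 + 1103/32 = -8796465/32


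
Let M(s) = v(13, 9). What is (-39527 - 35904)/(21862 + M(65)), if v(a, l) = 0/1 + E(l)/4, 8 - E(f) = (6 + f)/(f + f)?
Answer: -1810344/524731 ≈ -3.4500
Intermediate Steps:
E(f) = 8 - (6 + f)/(2*f) (E(f) = 8 - (6 + f)/(f + f) = 8 - (6 + f)/(2*f))
v(a, l) = 15/8 - 3/(4*l) (v(a, l) = 0/1 + (15/2 - 3/l)/4 = 0*1 + (15/2 - 3/l)*(¼) = 0 + (15/8 - 3/(4*l)) = 15/8 - 3/(4*l))
M(s) = 43/24 (M(s) = (3/8)*(-2 + 5*9)/9 = (3/8)*(⅑)*(-2 + 45) = (3/8)*(⅑)*43 = 43/24)
(-39527 - 35904)/(21862 + M(65)) = (-39527 - 35904)/(21862 + 43/24) = -75431/524731/24 = -75431*24/524731 = -1810344/524731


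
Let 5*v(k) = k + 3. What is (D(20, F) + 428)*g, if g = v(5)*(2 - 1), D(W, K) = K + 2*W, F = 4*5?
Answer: 3904/5 ≈ 780.80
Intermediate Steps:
v(k) = ⅗ + k/5 (v(k) = (k + 3)/5 = (3 + k)/5 = ⅗ + k/5)
F = 20
g = 8/5 (g = (⅗ + (⅕)*5)*(2 - 1) = (⅗ + 1)*1 = (8/5)*1 = 8/5 ≈ 1.6000)
(D(20, F) + 428)*g = ((20 + 2*20) + 428)*(8/5) = ((20 + 40) + 428)*(8/5) = (60 + 428)*(8/5) = 488*(8/5) = 3904/5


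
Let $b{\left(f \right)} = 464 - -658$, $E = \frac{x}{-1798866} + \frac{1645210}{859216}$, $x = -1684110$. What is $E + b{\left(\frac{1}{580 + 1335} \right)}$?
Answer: $\frac{1984687144327}{1764400056} \approx 1124.9$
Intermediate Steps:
$E = \frac{5030281495}{1764400056}$ ($E = - \frac{1684110}{-1798866} + \frac{1645210}{859216} = \left(-1684110\right) \left(- \frac{1}{1798866}\right) + 1645210 \cdot \frac{1}{859216} = \frac{3845}{4107} + \frac{822605}{429608} = \frac{5030281495}{1764400056} \approx 2.851$)
$b{\left(f \right)} = 1122$ ($b{\left(f \right)} = 464 + 658 = 1122$)
$E + b{\left(\frac{1}{580 + 1335} \right)} = \frac{5030281495}{1764400056} + 1122 = \frac{1984687144327}{1764400056}$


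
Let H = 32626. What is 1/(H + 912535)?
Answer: 1/945161 ≈ 1.0580e-6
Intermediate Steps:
1/(H + 912535) = 1/(32626 + 912535) = 1/945161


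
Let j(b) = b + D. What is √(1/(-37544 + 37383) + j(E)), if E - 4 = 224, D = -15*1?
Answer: 2*√1380253/161 ≈ 14.594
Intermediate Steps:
D = -15
E = 228 (E = 4 + 224 = 228)
j(b) = -15 + b (j(b) = b - 15 = -15 + b)
√(1/(-37544 + 37383) + j(E)) = √(1/(-37544 + 37383) + (-15 + 228)) = √(1/(-161) + 213) = √(-1/161 + 213) = √(34292/161) = 2*√1380253/161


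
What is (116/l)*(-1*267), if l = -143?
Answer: 30972/143 ≈ 216.59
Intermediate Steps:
(116/l)*(-1*267) = (116/(-143))*(-1*267) = (116*(-1/143))*(-267) = -116/143*(-267) = 30972/143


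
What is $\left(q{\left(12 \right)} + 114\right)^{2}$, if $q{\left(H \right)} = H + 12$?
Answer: $19044$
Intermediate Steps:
$q{\left(H \right)} = 12 + H$
$\left(q{\left(12 \right)} + 114\right)^{2} = \left(\left(12 + 12\right) + 114\right)^{2} = \left(24 + 114\right)^{2} = 138^{2} = 19044$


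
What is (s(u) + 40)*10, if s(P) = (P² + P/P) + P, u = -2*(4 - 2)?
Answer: 530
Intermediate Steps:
u = -4 (u = -2*2 = -4)
s(P) = 1 + P + P² (s(P) = (P² + 1) + P = (1 + P²) + P = 1 + P + P²)
(s(u) + 40)*10 = ((1 - 4 + (-4)²) + 40)*10 = ((1 - 4 + 16) + 40)*10 = (13 + 40)*10 = 53*10 = 530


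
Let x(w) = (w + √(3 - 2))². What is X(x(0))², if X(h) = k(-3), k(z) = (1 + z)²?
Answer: 16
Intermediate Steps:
x(w) = (1 + w)² (x(w) = (w + √1)² = (w + 1)² = (1 + w)²)
X(h) = 4 (X(h) = (1 - 3)² = (-2)² = 4)
X(x(0))² = 4² = 16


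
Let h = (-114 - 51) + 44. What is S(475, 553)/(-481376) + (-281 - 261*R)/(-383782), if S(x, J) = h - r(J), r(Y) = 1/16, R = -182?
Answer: -25925250843/211135364608 ≈ -0.12279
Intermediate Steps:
h = -121 (h = -165 + 44 = -121)
r(Y) = 1/16
S(x, J) = -1937/16 (S(x, J) = -121 - 1*1/16 = -121 - 1/16 = -1937/16)
S(475, 553)/(-481376) + (-281 - 261*R)/(-383782) = -1937/16/(-481376) + (-281 - 261*(-182))/(-383782) = -1937/16*(-1/481376) + (-281 + 47502)*(-1/383782) = 1937/7702016 + 47221*(-1/383782) = 1937/7702016 - 47221/383782 = -25925250843/211135364608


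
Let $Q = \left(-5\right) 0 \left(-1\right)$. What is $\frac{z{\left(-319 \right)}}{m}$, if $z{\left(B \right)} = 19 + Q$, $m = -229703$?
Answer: $- \frac{19}{229703} \approx -8.2716 \cdot 10^{-5}$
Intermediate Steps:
$Q = 0$ ($Q = 0 \left(-1\right) = 0$)
$z{\left(B \right)} = 19$ ($z{\left(B \right)} = 19 + 0 = 19$)
$\frac{z{\left(-319 \right)}}{m} = \frac{19}{-229703} = 19 \left(- \frac{1}{229703}\right) = - \frac{19}{229703}$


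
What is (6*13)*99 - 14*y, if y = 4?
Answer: 7666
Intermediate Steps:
(6*13)*99 - 14*y = (6*13)*99 - 14*4 = 78*99 - 56 = 7722 - 56 = 7666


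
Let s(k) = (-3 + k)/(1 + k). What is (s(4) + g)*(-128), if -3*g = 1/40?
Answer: -368/15 ≈ -24.533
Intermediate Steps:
s(k) = (-3 + k)/(1 + k)
g = -1/120 (g = -1/3/40 = -1/3*1/40 = -1/120 ≈ -0.0083333)
(s(4) + g)*(-128) = ((-3 + 4)/(1 + 4) - 1/120)*(-128) = (1/5 - 1/120)*(-128) = (23/120)*(-128) = -368/15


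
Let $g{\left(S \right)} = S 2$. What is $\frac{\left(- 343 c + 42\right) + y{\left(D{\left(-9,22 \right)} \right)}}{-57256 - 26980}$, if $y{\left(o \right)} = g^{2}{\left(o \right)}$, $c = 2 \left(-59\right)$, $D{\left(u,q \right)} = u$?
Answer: $- \frac{10210}{21059} \approx -0.48483$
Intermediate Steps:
$c = -118$
$g{\left(S \right)} = 2 S$
$y{\left(o \right)} = 4 o^{2}$ ($y{\left(o \right)} = \left(2 o\right)^{2} = 4 o^{2}$)
$\frac{\left(- 343 c + 42\right) + y{\left(D{\left(-9,22 \right)} \right)}}{-57256 - 26980} = \frac{\left(\left(-343\right) \left(-118\right) + 42\right) + 4 \left(-9\right)^{2}}{-57256 - 26980} = \frac{\left(40474 + 42\right) + 4 \cdot 81}{-84236} = \left(40516 + 324\right) \left(- \frac{1}{84236}\right) = 40840 \left(- \frac{1}{84236}\right) = - \frac{10210}{21059}$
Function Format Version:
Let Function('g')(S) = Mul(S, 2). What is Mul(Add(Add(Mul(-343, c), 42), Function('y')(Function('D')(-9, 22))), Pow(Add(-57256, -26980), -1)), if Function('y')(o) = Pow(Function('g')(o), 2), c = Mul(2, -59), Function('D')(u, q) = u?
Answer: Rational(-10210, 21059) ≈ -0.48483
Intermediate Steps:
c = -118
Function('g')(S) = Mul(2, S)
Function('y')(o) = Mul(4, Pow(o, 2)) (Function('y')(o) = Pow(Mul(2, o), 2) = Mul(4, Pow(o, 2)))
Mul(Add(Add(Mul(-343, c), 42), Function('y')(Function('D')(-9, 22))), Pow(Add(-57256, -26980), -1)) = Mul(Add(Add(Mul(-343, -118), 42), Mul(4, Pow(-9, 2))), Pow(Add(-57256, -26980), -1)) = Mul(Add(Add(40474, 42), Mul(4, 81)), Pow(-84236, -1)) = Mul(Add(40516, 324), Rational(-1, 84236)) = Mul(40840, Rational(-1, 84236)) = Rational(-10210, 21059)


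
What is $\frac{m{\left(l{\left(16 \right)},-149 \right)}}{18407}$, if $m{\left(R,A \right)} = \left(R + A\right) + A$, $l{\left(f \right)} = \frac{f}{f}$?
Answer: $- \frac{297}{18407} \approx -0.016135$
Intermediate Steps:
$l{\left(f \right)} = 1$
$m{\left(R,A \right)} = R + 2 A$ ($m{\left(R,A \right)} = \left(A + R\right) + A = R + 2 A$)
$\frac{m{\left(l{\left(16 \right)},-149 \right)}}{18407} = \frac{1 + 2 \left(-149\right)}{18407} = \left(1 - 298\right) \frac{1}{18407} = \left(-297\right) \frac{1}{18407} = - \frac{297}{18407}$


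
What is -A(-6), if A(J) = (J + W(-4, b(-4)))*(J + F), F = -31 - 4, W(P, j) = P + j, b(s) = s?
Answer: -574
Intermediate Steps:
F = -35
A(J) = (-35 + J)*(-8 + J) (A(J) = (J + (-4 - 4))*(J - 35) = (J - 8)*(-35 + J) = (-8 + J)*(-35 + J) = (-35 + J)*(-8 + J))
-A(-6) = -(280 + (-6)² - 43*(-6)) = -(280 + 36 + 258) = -1*574 = -574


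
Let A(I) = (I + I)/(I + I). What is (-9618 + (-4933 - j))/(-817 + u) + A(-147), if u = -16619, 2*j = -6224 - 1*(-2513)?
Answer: 60263/34872 ≈ 1.7281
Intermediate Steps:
A(I) = 1 (A(I) = (2*I)/((2*I)) = (2*I)*(1/(2*I)) = 1)
j = -3711/2 (j = (-6224 - 1*(-2513))/2 = (-6224 + 2513)/2 = (½)*(-3711) = -3711/2 ≈ -1855.5)
(-9618 + (-4933 - j))/(-817 + u) + A(-147) = (-9618 + (-4933 - 1*(-3711/2)))/(-817 - 16619) + 1 = (-9618 + (-4933 + 3711/2))/(-17436) + 1 = (-9618 - 6155/2)*(-1/17436) + 1 = -25391/2*(-1/17436) + 1 = 25391/34872 + 1 = 60263/34872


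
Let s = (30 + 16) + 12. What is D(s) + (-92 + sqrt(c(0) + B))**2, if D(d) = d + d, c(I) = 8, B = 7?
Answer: 8595 - 184*sqrt(15) ≈ 7882.4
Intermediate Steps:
s = 58 (s = 46 + 12 = 58)
D(d) = 2*d
D(s) + (-92 + sqrt(c(0) + B))**2 = 2*58 + (-92 + sqrt(8 + 7))**2 = 116 + (-92 + sqrt(15))**2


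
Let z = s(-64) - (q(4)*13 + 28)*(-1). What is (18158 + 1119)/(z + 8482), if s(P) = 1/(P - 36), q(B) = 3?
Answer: 1927700/854899 ≈ 2.2549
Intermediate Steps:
s(P) = 1/(-36 + P)
z = 6699/100 (z = 1/(-36 - 64) - (3*13 + 28)*(-1) = 1/(-100) - (39 + 28)*(-1) = -1/100 - 67*(-1) = -1/100 - 1*(-67) = -1/100 + 67 = 6699/100 ≈ 66.990)
(18158 + 1119)/(z + 8482) = (18158 + 1119)/(6699/100 + 8482) = 19277/(854899/100) = 19277*(100/854899) = 1927700/854899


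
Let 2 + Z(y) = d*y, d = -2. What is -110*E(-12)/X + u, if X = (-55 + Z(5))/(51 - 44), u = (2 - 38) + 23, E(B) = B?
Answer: -10111/67 ≈ -150.91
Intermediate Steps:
u = -13 (u = -36 + 23 = -13)
Z(y) = -2 - 2*y
X = -67/7 (X = (-55 + (-2 - 2*5))/(51 - 44) = (-55 + (-2 - 10))/7 = (-55 - 12)*(1/7) = -67*1/7 = -67/7 ≈ -9.5714)
-110*E(-12)/X + u = -(-1320)/(-67/7) - 13 = -(-1320)*(-7)/67 - 13 = -110*84/67 - 13 = -9240/67 - 13 = -10111/67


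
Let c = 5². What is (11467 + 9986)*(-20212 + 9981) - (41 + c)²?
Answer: -219489999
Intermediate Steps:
c = 25
(11467 + 9986)*(-20212 + 9981) - (41 + c)² = (11467 + 9986)*(-20212 + 9981) - (41 + 25)² = 21453*(-10231) - 1*66² = -219485643 - 1*4356 = -219485643 - 4356 = -219489999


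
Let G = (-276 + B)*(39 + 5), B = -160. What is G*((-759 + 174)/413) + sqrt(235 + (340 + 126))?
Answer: 11222640/413 + sqrt(701) ≈ 27200.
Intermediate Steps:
G = -19184 (G = (-276 - 160)*(39 + 5) = -436*44 = -19184)
G*((-759 + 174)/413) + sqrt(235 + (340 + 126)) = -19184*(-759 + 174)/413 + sqrt(235 + (340 + 126)) = -(-11222640)/413 + sqrt(235 + 466) = -19184*(-585/413) + sqrt(701) = 11222640/413 + sqrt(701)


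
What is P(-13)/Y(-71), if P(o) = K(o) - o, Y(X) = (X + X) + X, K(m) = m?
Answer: 0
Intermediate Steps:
Y(X) = 3*X (Y(X) = 2*X + X = 3*X)
P(o) = 0 (P(o) = o - o = 0)
P(-13)/Y(-71) = 0/((3*(-71))) = 0/(-213) = 0*(-1/213) = 0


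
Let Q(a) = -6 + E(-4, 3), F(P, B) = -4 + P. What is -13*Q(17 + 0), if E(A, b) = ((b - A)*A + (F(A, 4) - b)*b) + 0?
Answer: 871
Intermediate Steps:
E(A, b) = A*(b - A) + b*(-4 + A - b) (E(A, b) = ((b - A)*A + ((-4 + A) - b)*b) + 0 = (A*(b - A) + (-4 + A - b)*b) + 0 = (A*(b - A) + b*(-4 + A - b)) + 0 = A*(b - A) + b*(-4 + A - b))
Q(a) = -67 (Q(a) = -6 + (-1*(-4)² - 1*3² - 4*3 + 3*(-4 - 4)) = -6 + (-1*16 - 1*9 - 12 + 3*(-8)) = -6 + (-16 - 9 - 12 - 24) = -6 - 61 = -67)
-13*Q(17 + 0) = -13*(-67) = 871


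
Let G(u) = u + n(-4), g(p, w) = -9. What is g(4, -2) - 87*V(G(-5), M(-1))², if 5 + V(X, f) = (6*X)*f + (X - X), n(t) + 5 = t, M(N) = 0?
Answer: -2184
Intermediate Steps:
n(t) = -5 + t
G(u) = -9 + u (G(u) = u + (-5 - 4) = u - 9 = -9 + u)
V(X, f) = -5 + 6*X*f (V(X, f) = -5 + ((6*X)*f + (X - X)) = -5 + (6*X*f + 0) = -5 + 6*X*f)
g(4, -2) - 87*V(G(-5), M(-1))² = -9 - 87*(-5 + 6*(-9 - 5)*0)² = -9 - 87*(-5 + 6*(-14)*0)² = -9 - 87*(-5 + 0)² = -9 - 87*(-5)² = -9 - 87*25 = -9 - 2175 = -2184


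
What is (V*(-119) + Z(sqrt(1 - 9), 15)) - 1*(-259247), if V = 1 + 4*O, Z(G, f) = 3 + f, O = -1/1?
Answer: 259622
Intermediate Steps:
O = -1 (O = -1*1 = -1)
V = -3 (V = 1 + 4*(-1) = 1 - 4 = -3)
(V*(-119) + Z(sqrt(1 - 9), 15)) - 1*(-259247) = (-3*(-119) + (3 + 15)) - 1*(-259247) = (357 + 18) + 259247 = 375 + 259247 = 259622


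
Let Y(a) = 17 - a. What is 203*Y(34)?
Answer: -3451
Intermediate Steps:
203*Y(34) = 203*(17 - 1*34) = 203*(17 - 34) = 203*(-17) = -3451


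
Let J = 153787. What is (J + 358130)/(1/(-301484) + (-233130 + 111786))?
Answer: -22047826404/5226182071 ≈ -4.2187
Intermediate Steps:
(J + 358130)/(1/(-301484) + (-233130 + 111786)) = (153787 + 358130)/(1/(-301484) + (-233130 + 111786)) = 511917/(-1/301484 - 121344) = 511917/(-36583274497/301484) = 511917*(-301484/36583274497) = -22047826404/5226182071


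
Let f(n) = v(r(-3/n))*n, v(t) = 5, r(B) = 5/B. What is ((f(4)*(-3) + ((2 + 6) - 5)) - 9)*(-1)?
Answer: 66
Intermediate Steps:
f(n) = 5*n
((f(4)*(-3) + ((2 + 6) - 5)) - 9)*(-1) = (((5*4)*(-3) + ((2 + 6) - 5)) - 9)*(-1) = ((20*(-3) + (8 - 5)) - 9)*(-1) = ((-60 + 3) - 9)*(-1) = (-57 - 9)*(-1) = -66*(-1) = 66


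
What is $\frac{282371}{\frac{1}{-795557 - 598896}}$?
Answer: $-393753088063$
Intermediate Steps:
$\frac{282371}{\frac{1}{-795557 - 598896}} = \frac{282371}{\frac{1}{-1394453}} = \frac{282371}{- \frac{1}{1394453}} = 282371 \left(-1394453\right) = -393753088063$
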